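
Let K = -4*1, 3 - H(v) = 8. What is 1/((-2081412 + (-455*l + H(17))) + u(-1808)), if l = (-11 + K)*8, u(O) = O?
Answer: -1/2028625 ≈ -4.9294e-7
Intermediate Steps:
H(v) = -5 (H(v) = 3 - 1*8 = 3 - 8 = -5)
K = -4
l = -120 (l = (-11 - 4)*8 = -15*8 = -120)
1/((-2081412 + (-455*l + H(17))) + u(-1808)) = 1/((-2081412 + (-455*(-120) - 5)) - 1808) = 1/((-2081412 + (54600 - 5)) - 1808) = 1/((-2081412 + 54595) - 1808) = 1/(-2026817 - 1808) = 1/(-2028625) = -1/2028625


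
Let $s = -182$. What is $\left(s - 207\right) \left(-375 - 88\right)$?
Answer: $180107$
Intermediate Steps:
$\left(s - 207\right) \left(-375 - 88\right) = \left(-182 - 207\right) \left(-375 - 88\right) = \left(-389\right) \left(-463\right) = 180107$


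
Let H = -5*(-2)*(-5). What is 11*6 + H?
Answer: 16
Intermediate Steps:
H = -50 (H = 10*(-5) = -50)
11*6 + H = 11*6 - 50 = 66 - 50 = 16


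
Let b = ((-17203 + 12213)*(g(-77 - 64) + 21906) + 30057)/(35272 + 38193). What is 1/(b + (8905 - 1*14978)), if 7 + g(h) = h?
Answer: -73465/554695308 ≈ -0.00013244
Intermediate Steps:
g(h) = -7 + h
b = -108542363/73465 (b = ((-17203 + 12213)*((-7 + (-77 - 64)) + 21906) + 30057)/(35272 + 38193) = (-4990*((-7 - 141) + 21906) + 30057)/73465 = (-4990*(-148 + 21906) + 30057)*(1/73465) = (-4990*21758 + 30057)*(1/73465) = (-108572420 + 30057)*(1/73465) = -108542363*1/73465 = -108542363/73465 ≈ -1477.5)
1/(b + (8905 - 1*14978)) = 1/(-108542363/73465 + (8905 - 1*14978)) = 1/(-108542363/73465 + (8905 - 14978)) = 1/(-108542363/73465 - 6073) = 1/(-554695308/73465) = -73465/554695308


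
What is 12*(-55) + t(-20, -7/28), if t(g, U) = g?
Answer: -680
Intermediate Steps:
12*(-55) + t(-20, -7/28) = 12*(-55) - 20 = -660 - 20 = -680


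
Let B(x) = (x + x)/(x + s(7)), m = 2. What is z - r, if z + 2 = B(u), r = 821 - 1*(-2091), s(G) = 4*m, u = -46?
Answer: -55320/19 ≈ -2911.6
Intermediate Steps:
s(G) = 8 (s(G) = 4*2 = 8)
r = 2912 (r = 821 + 2091 = 2912)
B(x) = 2*x/(8 + x) (B(x) = (x + x)/(x + 8) = (2*x)/(8 + x) = 2*x/(8 + x))
z = 8/19 (z = -2 + 2*(-46)/(8 - 46) = -2 + 2*(-46)/(-38) = -2 + 2*(-46)*(-1/38) = -2 + 46/19 = 8/19 ≈ 0.42105)
z - r = 8/19 - 1*2912 = 8/19 - 2912 = -55320/19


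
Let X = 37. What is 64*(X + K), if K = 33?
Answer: 4480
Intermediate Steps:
64*(X + K) = 64*(37 + 33) = 64*70 = 4480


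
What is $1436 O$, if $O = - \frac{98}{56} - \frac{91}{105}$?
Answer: $- \frac{56363}{15} \approx -3757.5$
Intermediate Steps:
$O = - \frac{157}{60}$ ($O = \left(-98\right) \frac{1}{56} - \frac{13}{15} = - \frac{7}{4} - \frac{13}{15} = - \frac{157}{60} \approx -2.6167$)
$1436 O = 1436 \left(- \frac{157}{60}\right) = - \frac{56363}{15}$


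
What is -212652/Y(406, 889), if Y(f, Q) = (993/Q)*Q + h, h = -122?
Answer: -212652/871 ≈ -244.15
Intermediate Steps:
Y(f, Q) = 871 (Y(f, Q) = (993/Q)*Q - 122 = 993 - 122 = 871)
-212652/Y(406, 889) = -212652/871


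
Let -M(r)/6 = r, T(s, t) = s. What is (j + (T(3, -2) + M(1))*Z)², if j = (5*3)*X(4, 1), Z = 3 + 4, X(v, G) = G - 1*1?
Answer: 441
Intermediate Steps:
X(v, G) = -1 + G (X(v, G) = G - 1 = -1 + G)
M(r) = -6*r
Z = 7
j = 0 (j = (5*3)*(-1 + 1) = 15*0 = 0)
(j + (T(3, -2) + M(1))*Z)² = (0 + (3 - 6*1)*7)² = (0 + (3 - 6)*7)² = (0 - 3*7)² = (0 - 21)² = (-21)² = 441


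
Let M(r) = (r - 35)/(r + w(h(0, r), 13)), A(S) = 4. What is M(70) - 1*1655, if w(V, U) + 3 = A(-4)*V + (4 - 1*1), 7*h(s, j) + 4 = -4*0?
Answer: -784225/474 ≈ -1654.5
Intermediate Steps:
h(s, j) = -4/7 (h(s, j) = -4/7 + (-4*0)/7 = -4/7 + (1/7)*0 = -4/7 + 0 = -4/7)
w(V, U) = 4*V (w(V, U) = -3 + (4*V + (4 - 1*1)) = -3 + (4*V + (4 - 1)) = -3 + (4*V + 3) = -3 + (3 + 4*V) = 4*V)
M(r) = (-35 + r)/(-16/7 + r) (M(r) = (r - 35)/(r + 4*(-4/7)) = (-35 + r)/(r - 16/7) = (-35 + r)/(-16/7 + r))
M(70) - 1*1655 = 7*(-35 + 70)/(-16 + 7*70) - 1*1655 = 7*35/(-16 + 490) - 1655 = 7*35/474 - 1655 = 7*(1/474)*35 - 1655 = 245/474 - 1655 = -784225/474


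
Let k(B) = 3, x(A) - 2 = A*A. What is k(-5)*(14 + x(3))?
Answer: 75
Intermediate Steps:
x(A) = 2 + A² (x(A) = 2 + A*A = 2 + A²)
k(-5)*(14 + x(3)) = 3*(14 + (2 + 3²)) = 3*(14 + (2 + 9)) = 3*(14 + 11) = 3*25 = 75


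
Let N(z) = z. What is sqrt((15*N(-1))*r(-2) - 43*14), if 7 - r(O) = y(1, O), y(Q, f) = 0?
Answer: I*sqrt(707) ≈ 26.589*I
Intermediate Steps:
r(O) = 7 (r(O) = 7 - 1*0 = 7 + 0 = 7)
sqrt((15*N(-1))*r(-2) - 43*14) = sqrt((15*(-1))*7 - 43*14) = sqrt(-15*7 - 602) = sqrt(-105 - 602) = sqrt(-707) = I*sqrt(707)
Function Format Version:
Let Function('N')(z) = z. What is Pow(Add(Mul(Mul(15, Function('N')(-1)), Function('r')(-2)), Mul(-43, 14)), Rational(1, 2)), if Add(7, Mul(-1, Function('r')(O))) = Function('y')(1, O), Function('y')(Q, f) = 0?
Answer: Mul(I, Pow(707, Rational(1, 2))) ≈ Mul(26.589, I)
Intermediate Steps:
Function('r')(O) = 7 (Function('r')(O) = Add(7, Mul(-1, 0)) = Add(7, 0) = 7)
Pow(Add(Mul(Mul(15, Function('N')(-1)), Function('r')(-2)), Mul(-43, 14)), Rational(1, 2)) = Pow(Add(Mul(Mul(15, -1), 7), Mul(-43, 14)), Rational(1, 2)) = Pow(Add(Mul(-15, 7), -602), Rational(1, 2)) = Pow(Add(-105, -602), Rational(1, 2)) = Pow(-707, Rational(1, 2)) = Mul(I, Pow(707, Rational(1, 2)))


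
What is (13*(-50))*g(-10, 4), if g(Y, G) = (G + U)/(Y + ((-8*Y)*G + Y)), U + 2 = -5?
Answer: 13/2 ≈ 6.5000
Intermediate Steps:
U = -7 (U = -2 - 5 = -7)
g(Y, G) = (-7 + G)/(2*Y - 8*G*Y) (g(Y, G) = (G - 7)/(Y + ((-8*Y)*G + Y)) = (-7 + G)/(Y + (-8*G*Y + Y)) = (-7 + G)/(Y + (Y - 8*G*Y)) = (-7 + G)/(2*Y - 8*G*Y))
(13*(-50))*g(-10, 4) = (13*(-50))*((½)*(7 - 1*4)/(-10*(-1 + 4*4))) = -325*(-1)*(7 - 4)/(10*(-1 + 16)) = -325*(-1)*3/(10*15) = -650*(-1/100) = 13/2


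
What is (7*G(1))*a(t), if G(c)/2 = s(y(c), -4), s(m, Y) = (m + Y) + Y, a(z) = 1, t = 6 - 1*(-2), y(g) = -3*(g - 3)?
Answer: -28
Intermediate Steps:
y(g) = 9 - 3*g (y(g) = -3*(-3 + g) = 9 - 3*g)
t = 8 (t = 6 + 2 = 8)
s(m, Y) = m + 2*Y (s(m, Y) = (Y + m) + Y = m + 2*Y)
G(c) = 2 - 6*c (G(c) = 2*((9 - 3*c) + 2*(-4)) = 2*((9 - 3*c) - 8) = 2*(1 - 3*c) = 2 - 6*c)
(7*G(1))*a(t) = (7*(2 - 6*1))*1 = (7*(2 - 6))*1 = (7*(-4))*1 = -28*1 = -28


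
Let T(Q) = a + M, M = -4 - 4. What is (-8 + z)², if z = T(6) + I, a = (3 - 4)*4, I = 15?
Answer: 25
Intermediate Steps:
a = -4 (a = -1*4 = -4)
M = -8
T(Q) = -12 (T(Q) = -4 - 8 = -12)
z = 3 (z = -12 + 15 = 3)
(-8 + z)² = (-8 + 3)² = (-5)² = 25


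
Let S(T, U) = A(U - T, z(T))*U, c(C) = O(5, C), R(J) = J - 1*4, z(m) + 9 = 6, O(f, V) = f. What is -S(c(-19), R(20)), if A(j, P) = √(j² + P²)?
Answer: -16*√130 ≈ -182.43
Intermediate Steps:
z(m) = -3 (z(m) = -9 + 6 = -3)
R(J) = -4 + J (R(J) = J - 4 = -4 + J)
A(j, P) = √(P² + j²)
c(C) = 5
S(T, U) = U*√(9 + (U - T)²) (S(T, U) = √((-3)² + (U - T)²)*U = √(9 + (U - T)²)*U = U*√(9 + (U - T)²))
-S(c(-19), R(20)) = -(-4 + 20)*√(9 + (5 - (-4 + 20))²) = -16*√(9 + (5 - 1*16)²) = -16*√(9 + (5 - 16)²) = -16*√(9 + (-11)²) = -16*√(9 + 121) = -16*√130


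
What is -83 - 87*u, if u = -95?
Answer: 8182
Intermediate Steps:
-83 - 87*u = -83 - 87*(-95) = -83 + 8265 = 8182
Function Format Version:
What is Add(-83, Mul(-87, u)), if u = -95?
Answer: 8182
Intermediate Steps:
Add(-83, Mul(-87, u)) = Add(-83, Mul(-87, -95)) = Add(-83, 8265) = 8182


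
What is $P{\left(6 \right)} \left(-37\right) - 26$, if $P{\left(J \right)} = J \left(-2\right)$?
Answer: $418$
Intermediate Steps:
$P{\left(J \right)} = - 2 J$
$P{\left(6 \right)} \left(-37\right) - 26 = \left(-2\right) 6 \left(-37\right) - 26 = \left(-12\right) \left(-37\right) - 26 = 444 - 26 = 418$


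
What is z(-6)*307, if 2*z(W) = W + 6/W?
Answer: -2149/2 ≈ -1074.5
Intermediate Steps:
z(W) = W/2 + 3/W (z(W) = (W + 6/W)/2 = W/2 + 3/W)
z(-6)*307 = ((½)*(-6) + 3/(-6))*307 = (-3 + 3*(-⅙))*307 = (-3 - ½)*307 = -7/2*307 = -2149/2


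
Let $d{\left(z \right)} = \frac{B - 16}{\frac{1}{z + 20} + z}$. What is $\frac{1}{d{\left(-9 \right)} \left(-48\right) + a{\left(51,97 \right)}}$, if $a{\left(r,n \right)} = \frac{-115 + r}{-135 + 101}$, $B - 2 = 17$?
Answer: $\frac{833}{15032} \approx 0.055415$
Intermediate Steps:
$B = 19$ ($B = 2 + 17 = 19$)
$d{\left(z \right)} = \frac{3}{z + \frac{1}{20 + z}}$ ($d{\left(z \right)} = \frac{19 - 16}{\frac{1}{z + 20} + z} = \frac{3}{\frac{1}{20 + z} + z} = \frac{3}{z + \frac{1}{20 + z}}$)
$a{\left(r,n \right)} = \frac{115}{34} - \frac{r}{34}$ ($a{\left(r,n \right)} = \frac{-115 + r}{-34} = \left(-115 + r\right) \left(- \frac{1}{34}\right) = \frac{115}{34} - \frac{r}{34}$)
$\frac{1}{d{\left(-9 \right)} \left(-48\right) + a{\left(51,97 \right)}} = \frac{1}{\frac{3 \left(20 - 9\right)}{1 + \left(-9\right)^{2} + 20 \left(-9\right)} \left(-48\right) + \left(\frac{115}{34} - \frac{3}{2}\right)} = \frac{1}{3 \frac{1}{1 + 81 - 180} \cdot 11 \left(-48\right) + \left(\frac{115}{34} - \frac{3}{2}\right)} = \frac{1}{3 \frac{1}{-98} \cdot 11 \left(-48\right) + \frac{32}{17}} = \frac{1}{3 \left(- \frac{1}{98}\right) 11 \left(-48\right) + \frac{32}{17}} = \frac{1}{\left(- \frac{33}{98}\right) \left(-48\right) + \frac{32}{17}} = \frac{1}{\frac{792}{49} + \frac{32}{17}} = \frac{1}{\frac{15032}{833}} = \frac{833}{15032}$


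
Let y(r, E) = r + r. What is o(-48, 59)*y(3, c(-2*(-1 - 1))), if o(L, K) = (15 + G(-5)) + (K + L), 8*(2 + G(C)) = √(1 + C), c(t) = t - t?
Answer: 144 + 3*I/2 ≈ 144.0 + 1.5*I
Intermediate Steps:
c(t) = 0
G(C) = -2 + √(1 + C)/8
o(L, K) = 13 + K + L + I/4 (o(L, K) = (15 + (-2 + √(1 - 5)/8)) + (K + L) = (15 + (-2 + √(-4)/8)) + (K + L) = (15 + (-2 + (2*I)/8)) + (K + L) = (15 + (-2 + I/4)) + (K + L) = (13 + I/4) + (K + L) = 13 + K + L + I/4)
y(r, E) = 2*r
o(-48, 59)*y(3, c(-2*(-1 - 1))) = (13 + 59 - 48 + I/4)*(2*3) = (24 + I/4)*6 = 144 + 3*I/2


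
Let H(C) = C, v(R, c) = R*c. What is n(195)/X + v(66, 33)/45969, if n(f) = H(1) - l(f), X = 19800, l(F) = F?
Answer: 518279/13790700 ≈ 0.037582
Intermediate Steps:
n(f) = 1 - f
n(195)/X + v(66, 33)/45969 = (1 - 1*195)/19800 + (66*33)/45969 = (1 - 195)*(1/19800) + 2178*(1/45969) = -194*1/19800 + 66/1393 = -97/9900 + 66/1393 = 518279/13790700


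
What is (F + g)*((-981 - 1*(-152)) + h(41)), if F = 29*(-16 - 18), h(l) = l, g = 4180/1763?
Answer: 1366500744/1763 ≈ 7.7510e+5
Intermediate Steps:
g = 4180/1763 (g = 4180*(1/1763) = 4180/1763 ≈ 2.3710)
F = -986 (F = 29*(-34) = -986)
(F + g)*((-981 - 1*(-152)) + h(41)) = (-986 + 4180/1763)*((-981 - 1*(-152)) + 41) = -1734138*((-981 + 152) + 41)/1763 = -1734138*(-829 + 41)/1763 = -1734138/1763*(-788) = 1366500744/1763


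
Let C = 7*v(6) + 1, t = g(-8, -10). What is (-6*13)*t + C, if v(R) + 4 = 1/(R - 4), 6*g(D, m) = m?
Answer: 213/2 ≈ 106.50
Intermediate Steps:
g(D, m) = m/6
v(R) = -4 + 1/(-4 + R) (v(R) = -4 + 1/(R - 4) = -4 + 1/(-4 + R))
t = -5/3 (t = (⅙)*(-10) = -5/3 ≈ -1.6667)
C = -47/2 (C = 7*((17 - 4*6)/(-4 + 6)) + 1 = 7*((17 - 24)/2) + 1 = 7*((½)*(-7)) + 1 = 7*(-7/2) + 1 = -49/2 + 1 = -47/2 ≈ -23.500)
(-6*13)*t + C = -6*13*(-5/3) - 47/2 = -78*(-5/3) - 47/2 = 130 - 47/2 = 213/2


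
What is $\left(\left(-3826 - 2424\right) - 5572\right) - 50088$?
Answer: $-61910$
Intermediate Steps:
$\left(\left(-3826 - 2424\right) - 5572\right) - 50088 = \left(-6250 - 5572\right) - 50088 = -11822 - 50088 = -61910$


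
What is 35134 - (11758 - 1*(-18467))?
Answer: 4909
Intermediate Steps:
35134 - (11758 - 1*(-18467)) = 35134 - (11758 + 18467) = 35134 - 1*30225 = 35134 - 30225 = 4909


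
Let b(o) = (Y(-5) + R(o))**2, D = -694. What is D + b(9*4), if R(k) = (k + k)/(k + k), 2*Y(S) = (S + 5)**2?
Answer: -693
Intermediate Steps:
Y(S) = (5 + S)**2/2 (Y(S) = (S + 5)**2/2 = (5 + S)**2/2)
R(k) = 1 (R(k) = (2*k)/((2*k)) = (2*k)*(1/(2*k)) = 1)
b(o) = 1 (b(o) = ((5 - 5)**2/2 + 1)**2 = ((1/2)*0**2 + 1)**2 = ((1/2)*0 + 1)**2 = (0 + 1)**2 = 1**2 = 1)
D + b(9*4) = -694 + 1 = -693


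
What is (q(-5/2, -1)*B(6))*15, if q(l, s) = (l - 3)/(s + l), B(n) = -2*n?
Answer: -1980/7 ≈ -282.86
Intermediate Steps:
q(l, s) = (-3 + l)/(l + s)
(q(-5/2, -1)*B(6))*15 = (((-3 - 5/2)/(-5/2 - 1))*(-2*6))*15 = (((-3 - 5*½)/(-5*½ - 1))*(-12))*15 = (((-3 - 5/2)/(-5/2 - 1))*(-12))*15 = ((-11/2/(-7/2))*(-12))*15 = (-2/7*(-11/2)*(-12))*15 = ((11/7)*(-12))*15 = -132/7*15 = -1980/7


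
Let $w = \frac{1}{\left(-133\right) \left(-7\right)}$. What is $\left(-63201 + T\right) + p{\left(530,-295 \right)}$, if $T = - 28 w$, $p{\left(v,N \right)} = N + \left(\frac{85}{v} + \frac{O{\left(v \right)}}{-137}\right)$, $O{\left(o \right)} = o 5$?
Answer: $- \frac{122674933327}{1931426} \approx -63515.0$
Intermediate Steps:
$w = \frac{1}{931} \approx 0.0010741$
$O{\left(o \right)} = 5 o$
$p{\left(v,N \right)} = N + \frac{85}{v} - \frac{5 v}{137}$ ($p{\left(v,N \right)} = N + \left(\frac{85}{v} + \frac{5 v}{-137}\right) = N + \left(\frac{85}{v} + 5 v \left(- \frac{1}{137}\right)\right) = N - \left(- \frac{85}{v} + \frac{5 v}{137}\right) = N + \frac{85}{v} - \frac{5 v}{137}$)
$T = - \frac{4}{133}$ ($T = \left(-28\right) \frac{1}{931} = - \frac{4}{133} \approx -0.030075$)
$\left(-63201 + T\right) + p{\left(530,-295 \right)} = \left(-63201 - \frac{4}{133}\right) - \left(\frac{43065}{137} - \frac{17}{106}\right) = - \frac{8405737}{133} - \frac{4562561}{14522} = - \frac{122674933327}{1931426}$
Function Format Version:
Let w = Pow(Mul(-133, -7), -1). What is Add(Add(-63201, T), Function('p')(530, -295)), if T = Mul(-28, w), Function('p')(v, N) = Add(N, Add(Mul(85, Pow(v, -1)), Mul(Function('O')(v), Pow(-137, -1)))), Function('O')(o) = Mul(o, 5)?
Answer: Rational(-122674933327, 1931426) ≈ -63515.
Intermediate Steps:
w = Rational(1, 931) (w = Pow(931, -1) = Rational(1, 931) ≈ 0.0010741)
Function('O')(o) = Mul(5, o)
Function('p')(v, N) = Add(N, Mul(85, Pow(v, -1)), Mul(Rational(-5, 137), v)) (Function('p')(v, N) = Add(N, Add(Mul(85, Pow(v, -1)), Mul(Mul(5, v), Pow(-137, -1)))) = Add(N, Add(Mul(85, Pow(v, -1)), Mul(Mul(5, v), Rational(-1, 137)))) = Add(N, Add(Mul(85, Pow(v, -1)), Mul(Rational(-5, 137), v))) = Add(N, Mul(85, Pow(v, -1)), Mul(Rational(-5, 137), v)))
T = Rational(-4, 133) (T = Mul(-28, Rational(1, 931)) = Rational(-4, 133) ≈ -0.030075)
Add(Add(-63201, T), Function('p')(530, -295)) = Add(Add(-63201, Rational(-4, 133)), Add(-295, Mul(85, Pow(530, -1)), Mul(Rational(-5, 137), 530))) = Add(Rational(-8405737, 133), Add(-295, Mul(85, Rational(1, 530)), Rational(-2650, 137))) = Add(Rational(-8405737, 133), Add(-295, Rational(17, 106), Rational(-2650, 137))) = Add(Rational(-8405737, 133), Rational(-4562561, 14522)) = Rational(-122674933327, 1931426)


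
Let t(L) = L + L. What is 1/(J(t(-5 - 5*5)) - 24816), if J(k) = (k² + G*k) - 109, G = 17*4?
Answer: -1/25405 ≈ -3.9362e-5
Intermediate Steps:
G = 68
t(L) = 2*L
J(k) = -109 + k² + 68*k (J(k) = (k² + 68*k) - 109 = -109 + k² + 68*k)
1/(J(t(-5 - 5*5)) - 24816) = 1/((-109 + (2*(-5 - 5*5))² + 68*(2*(-5 - 5*5))) - 24816) = 1/((-109 + (2*(-5 - 25))² + 68*(2*(-5 - 25))) - 24816) = 1/((-109 + (2*(-30))² + 68*(2*(-30))) - 24816) = 1/((-109 + (-60)² + 68*(-60)) - 24816) = 1/((-109 + 3600 - 4080) - 24816) = 1/(-589 - 24816) = 1/(-25405) = -1/25405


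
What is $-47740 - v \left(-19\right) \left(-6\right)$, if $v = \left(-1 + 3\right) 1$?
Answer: $-47968$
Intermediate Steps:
$v = 2$ ($v = 2 \cdot 1 = 2$)
$-47740 - v \left(-19\right) \left(-6\right) = -47740 - 2 \left(-19\right) \left(-6\right) = -47740 - \left(-38\right) \left(-6\right) = -47740 - 228 = -47968$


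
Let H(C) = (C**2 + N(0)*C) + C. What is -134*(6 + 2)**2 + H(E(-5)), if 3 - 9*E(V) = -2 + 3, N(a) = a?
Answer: -694634/81 ≈ -8575.7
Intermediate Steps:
E(V) = 2/9 (E(V) = 1/3 - (-2 + 3)/9 = 1/3 - 1/9*1 = 1/3 - 1/9 = 2/9)
H(C) = C + C**2 (H(C) = (C**2 + 0*C) + C = (C**2 + 0) + C = C**2 + C = C + C**2)
-134*(6 + 2)**2 + H(E(-5)) = -134*(6 + 2)**2 + 2*(1 + 2/9)/9 = -134*8**2 + (2/9)*(11/9) = -134*64 + 22/81 = -8576 + 22/81 = -694634/81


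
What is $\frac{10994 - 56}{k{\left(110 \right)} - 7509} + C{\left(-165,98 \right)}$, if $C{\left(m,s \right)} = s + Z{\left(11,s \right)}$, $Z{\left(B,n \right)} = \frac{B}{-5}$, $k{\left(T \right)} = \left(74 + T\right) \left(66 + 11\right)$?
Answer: $\frac{3244351}{33295} \approx 97.443$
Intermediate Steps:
$k{\left(T \right)} = 5698 + 77 T$ ($k{\left(T \right)} = \left(74 + T\right) 77 = 5698 + 77 T$)
$Z{\left(B,n \right)} = - \frac{B}{5}$ ($Z{\left(B,n \right)} = B \left(- \frac{1}{5}\right) = - \frac{B}{5}$)
$C{\left(m,s \right)} = - \frac{11}{5} + s$ ($C{\left(m,s \right)} = s - \frac{11}{5} = - \frac{11}{5} + s$)
$\frac{10994 - 56}{k{\left(110 \right)} - 7509} + C{\left(-165,98 \right)} = \frac{10994 - 56}{\left(5698 + 77 \cdot 110\right) - 7509} + \left(- \frac{11}{5} + 98\right) = \frac{10938}{\left(5698 + 8470\right) - 7509} + \frac{479}{5} = \frac{10938}{14168 - 7509} + \frac{479}{5} = \frac{10938}{6659} + \frac{479}{5} = \frac{3244351}{33295}$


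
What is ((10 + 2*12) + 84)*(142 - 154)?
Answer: -1416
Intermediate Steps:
((10 + 2*12) + 84)*(142 - 154) = ((10 + 24) + 84)*(-12) = (34 + 84)*(-12) = 118*(-12) = -1416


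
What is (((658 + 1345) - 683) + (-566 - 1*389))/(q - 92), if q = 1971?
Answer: 365/1879 ≈ 0.19425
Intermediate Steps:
(((658 + 1345) - 683) + (-566 - 1*389))/(q - 92) = (((658 + 1345) - 683) + (-566 - 1*389))/(1971 - 92) = ((2003 - 683) + (-566 - 389))/1879 = (1320 - 955)*(1/1879) = 365*(1/1879) = 365/1879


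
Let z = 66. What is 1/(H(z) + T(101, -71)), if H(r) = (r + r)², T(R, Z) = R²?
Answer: 1/27625 ≈ 3.6199e-5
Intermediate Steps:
H(r) = 4*r² (H(r) = (2*r)² = 4*r²)
1/(H(z) + T(101, -71)) = 1/(4*66² + 101²) = 1/(4*4356 + 10201) = 1/(17424 + 10201) = 1/27625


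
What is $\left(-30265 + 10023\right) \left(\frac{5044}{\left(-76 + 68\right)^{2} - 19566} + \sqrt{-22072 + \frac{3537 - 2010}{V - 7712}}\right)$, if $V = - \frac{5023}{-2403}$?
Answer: $\frac{51050324}{9751} - \frac{20242 i \sqrt{7576204847495357821}}{18526913} \approx 5235.4 - 3.0073 \cdot 10^{6} i$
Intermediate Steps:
$V = \frac{5023}{2403}$ ($V = \left(-5023\right) \left(- \frac{1}{2403}\right) = \frac{5023}{2403} \approx 2.0903$)
$\left(-30265 + 10023\right) \left(\frac{5044}{\left(-76 + 68\right)^{2} - 19566} + \sqrt{-22072 + \frac{3537 - 2010}{V - 7712}}\right) = \left(-30265 + 10023\right) \left(\frac{5044}{\left(-76 + 68\right)^{2} - 19566} + \sqrt{-22072 + \frac{3537 - 2010}{\frac{5023}{2403} - 7712}}\right) = - 20242 \left(\frac{5044}{\left(-8\right)^{2} - 19566} + \sqrt{-22072 + \frac{1527}{- \frac{18526913}{2403}}}\right) = - 20242 \left(\frac{5044}{64 - 19566} + \sqrt{-22072 + 1527 \left(- \frac{2403}{18526913}\right)}\right) = - 20242 \left(\frac{5044}{-19502} + \sqrt{-22072 - \frac{3669381}{18526913}}\right) = - 20242 \left(5044 \left(- \frac{1}{19502}\right) + \sqrt{- \frac{408929693117}{18526913}}\right) = - 20242 \left(- \frac{2522}{9751} + \frac{i \sqrt{7576204847495357821}}{18526913}\right) = \frac{51050324}{9751} - \frac{20242 i \sqrt{7576204847495357821}}{18526913}$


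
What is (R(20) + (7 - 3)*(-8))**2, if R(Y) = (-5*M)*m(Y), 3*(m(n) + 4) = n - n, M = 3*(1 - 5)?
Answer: 73984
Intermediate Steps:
M = -12 (M = 3*(-4) = -12)
m(n) = -4 (m(n) = -4 + (n - n)/3 = -4 + (1/3)*0 = -4 + 0 = -4)
R(Y) = -240 (R(Y) = -5*(-12)*(-4) = 60*(-4) = -240)
(R(20) + (7 - 3)*(-8))**2 = (-240 + (7 - 3)*(-8))**2 = (-240 + 4*(-8))**2 = (-240 - 32)**2 = (-272)**2 = 73984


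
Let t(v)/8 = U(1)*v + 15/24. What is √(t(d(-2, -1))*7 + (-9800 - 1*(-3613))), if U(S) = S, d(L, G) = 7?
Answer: 24*I*√10 ≈ 75.895*I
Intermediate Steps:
t(v) = 5 + 8*v (t(v) = 8*(1*v + 15/24) = 8*(v + 15*(1/24)) = 8*(v + 5/8) = 8*(5/8 + v) = 5 + 8*v)
√(t(d(-2, -1))*7 + (-9800 - 1*(-3613))) = √((5 + 8*7)*7 + (-9800 - 1*(-3613))) = √((5 + 56)*7 + (-9800 + 3613)) = √(61*7 - 6187) = √(427 - 6187) = √(-5760) = 24*I*√10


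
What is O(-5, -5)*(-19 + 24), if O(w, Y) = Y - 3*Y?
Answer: 50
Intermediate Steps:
O(w, Y) = -2*Y
O(-5, -5)*(-19 + 24) = (-2*(-5))*(-19 + 24) = 10*5 = 50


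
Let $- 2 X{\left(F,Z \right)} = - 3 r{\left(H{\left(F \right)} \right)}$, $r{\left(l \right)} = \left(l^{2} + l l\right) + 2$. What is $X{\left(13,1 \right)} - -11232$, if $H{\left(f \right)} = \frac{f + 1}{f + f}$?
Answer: $\frac{1898862}{169} \approx 11236.0$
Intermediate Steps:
$H{\left(f \right)} = \frac{1 + f}{2 f}$
$r{\left(l \right)} = 2 + 2 l^{2}$ ($r{\left(l \right)} = \left(l^{2} + l^{2}\right) + 2 = 2 l^{2} + 2 = 2 + 2 l^{2}$)
$X{\left(F,Z \right)} = 3 + \frac{3 \left(1 + F\right)^{2}}{4 F^{2}}$ ($X{\left(F,Z \right)} = - \frac{\left(-3\right) \left(2 + 2 \left(\frac{1 + F}{2 F}\right)^{2}\right)}{2} = - \frac{\left(-3\right) \left(2 + 2 \frac{\left(1 + F\right)^{2}}{4 F^{2}}\right)}{2} = - \frac{\left(-3\right) \left(2 + \frac{\left(1 + F\right)^{2}}{2 F^{2}}\right)}{2} = - \frac{-6 - \frac{3 \left(1 + F\right)^{2}}{2 F^{2}}}{2} = 3 + \frac{3 \left(1 + F\right)^{2}}{4 F^{2}}$)
$X{\left(13,1 \right)} - -11232 = \frac{3 \left(1 + 2 \cdot 13 + 5 \cdot 13^{2}\right)}{4 \cdot 169} - -11232 = \frac{3}{4} \cdot \frac{1}{169} \left(1 + 26 + 5 \cdot 169\right) + 11232 = \frac{3}{4} \cdot \frac{1}{169} \left(1 + 26 + 845\right) + 11232 = \frac{3}{4} \cdot \frac{1}{169} \cdot 872 + 11232 = \frac{654}{169} + 11232 = \frac{1898862}{169}$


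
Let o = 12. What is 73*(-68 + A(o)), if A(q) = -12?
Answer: -5840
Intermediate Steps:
73*(-68 + A(o)) = 73*(-68 - 12) = 73*(-80) = -5840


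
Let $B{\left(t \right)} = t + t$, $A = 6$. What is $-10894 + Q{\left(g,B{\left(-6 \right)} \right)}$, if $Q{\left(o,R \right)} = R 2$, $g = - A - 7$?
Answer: $-10918$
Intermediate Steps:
$g = -13$ ($g = \left(-1\right) 6 - 7 = -6 - 7 = -13$)
$B{\left(t \right)} = 2 t$
$Q{\left(o,R \right)} = 2 R$
$-10894 + Q{\left(g,B{\left(-6 \right)} \right)} = -10894 + 2 \cdot 2 \left(-6\right) = -10894 + 2 \left(-12\right) = -10894 - 24 = -10918$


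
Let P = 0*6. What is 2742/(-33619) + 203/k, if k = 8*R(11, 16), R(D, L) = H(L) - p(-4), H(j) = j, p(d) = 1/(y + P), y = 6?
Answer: 19432011/12775220 ≈ 1.5211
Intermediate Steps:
P = 0
p(d) = ⅙ (p(d) = 1/(6 + 0) = 1/6 = ⅙)
R(D, L) = -⅙ + L (R(D, L) = L - 1*⅙ = L - ⅙ = -⅙ + L)
k = 380/3 (k = 8*(-⅙ + 16) = 8*(95/6) = 380/3 ≈ 126.67)
2742/(-33619) + 203/k = 2742/(-33619) + 203/(380/3) = 2742*(-1/33619) + 203*(3/380) = -2742/33619 + 609/380 = 19432011/12775220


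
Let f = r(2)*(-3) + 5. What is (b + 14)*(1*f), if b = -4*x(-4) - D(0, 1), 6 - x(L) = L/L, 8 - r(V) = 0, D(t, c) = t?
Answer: 114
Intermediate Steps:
r(V) = 8 (r(V) = 8 - 1*0 = 8 + 0 = 8)
x(L) = 5 (x(L) = 6 - L/L = 6 - 1*1 = 6 - 1 = 5)
f = -19 (f = 8*(-3) + 5 = -24 + 5 = -19)
b = -20 (b = -4*5 - 1*0 = -20 + 0 = -20)
(b + 14)*(1*f) = (-20 + 14)*(1*(-19)) = -6*(-19) = 114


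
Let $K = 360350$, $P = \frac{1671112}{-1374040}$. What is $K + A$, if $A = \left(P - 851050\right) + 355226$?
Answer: $- \frac{23268545759}{171755} \approx -1.3548 \cdot 10^{5}$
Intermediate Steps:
$P = - \frac{208889}{171755}$ ($P = 1671112 \left(- \frac{1}{1374040}\right) = - \frac{208889}{171755} \approx -1.2162$)
$A = - \frac{85160460009}{171755}$ ($A = \left(- \frac{208889}{171755} - 851050\right) + 355226 = - \frac{146172301639}{171755} + 355226 = - \frac{85160460009}{171755} \approx -4.9583 \cdot 10^{5}$)
$K + A = 360350 - \frac{85160460009}{171755} = - \frac{23268545759}{171755}$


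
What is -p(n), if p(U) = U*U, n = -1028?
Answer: -1056784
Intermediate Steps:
p(U) = U²
-p(n) = -1*(-1028)² = -1*1056784 = -1056784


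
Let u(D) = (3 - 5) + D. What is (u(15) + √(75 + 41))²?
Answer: 285 + 52*√29 ≈ 565.03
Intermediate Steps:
u(D) = -2 + D
(u(15) + √(75 + 41))² = ((-2 + 15) + √(75 + 41))² = (13 + √116)² = (13 + 2*√29)²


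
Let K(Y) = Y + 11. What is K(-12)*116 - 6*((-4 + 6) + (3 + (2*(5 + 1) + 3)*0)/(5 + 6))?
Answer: -1426/11 ≈ -129.64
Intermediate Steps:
K(Y) = 11 + Y
K(-12)*116 - 6*((-4 + 6) + (3 + (2*(5 + 1) + 3)*0)/(5 + 6)) = (11 - 12)*116 - 6*((-4 + 6) + (3 + (2*(5 + 1) + 3)*0)/(5 + 6)) = -1*116 - 6*(2 + (3 + (2*6 + 3)*0)/11) = -116 - 6*(2 + (3 + (12 + 3)*0)*(1/11)) = -116 - 6*(2 + (3 + 15*0)*(1/11)) = -116 - 6*(2 + (3 + 0)*(1/11)) = -116 - 6*(2 + 3*(1/11)) = -116 - 6*(2 + 3/11) = -116 - 6*25/11 = -116 - 150/11 = -1426/11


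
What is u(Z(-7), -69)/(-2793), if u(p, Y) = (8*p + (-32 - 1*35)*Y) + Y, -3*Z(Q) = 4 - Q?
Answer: -13574/8379 ≈ -1.6200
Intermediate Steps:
Z(Q) = -4/3 + Q/3 (Z(Q) = -(4 - Q)/3 = -4/3 + Q/3)
u(p, Y) = -66*Y + 8*p (u(p, Y) = (8*p + (-32 - 35)*Y) + Y = (8*p - 67*Y) + Y = (-67*Y + 8*p) + Y = -66*Y + 8*p)
u(Z(-7), -69)/(-2793) = (-66*(-69) + 8*(-4/3 + (1/3)*(-7)))/(-2793) = (4554 + 8*(-4/3 - 7/3))*(-1/2793) = (4554 + 8*(-11/3))*(-1/2793) = (4554 - 88/3)*(-1/2793) = (13574/3)*(-1/2793) = -13574/8379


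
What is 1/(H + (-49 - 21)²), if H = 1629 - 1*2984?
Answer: 1/3545 ≈ 0.00028209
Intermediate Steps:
H = -1355 (H = 1629 - 2984 = -1355)
1/(H + (-49 - 21)²) = 1/(-1355 + (-49 - 21)²) = 1/(-1355 + (-70)²) = 1/(-1355 + 4900) = 1/3545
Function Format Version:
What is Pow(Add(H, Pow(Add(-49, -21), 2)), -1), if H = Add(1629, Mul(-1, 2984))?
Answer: Rational(1, 3545) ≈ 0.00028209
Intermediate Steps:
H = -1355 (H = Add(1629, -2984) = -1355)
Pow(Add(H, Pow(Add(-49, -21), 2)), -1) = Pow(Add(-1355, Pow(Add(-49, -21), 2)), -1) = Pow(Add(-1355, Pow(-70, 2)), -1) = Pow(Add(-1355, 4900), -1) = Pow(3545, -1) = Rational(1, 3545)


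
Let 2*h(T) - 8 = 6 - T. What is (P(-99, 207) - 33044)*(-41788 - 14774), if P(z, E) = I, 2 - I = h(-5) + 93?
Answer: 1874719209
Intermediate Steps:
h(T) = 7 - T/2 (h(T) = 4 + (6 - T)/2 = 4 + (3 - T/2) = 7 - T/2)
I = -201/2 (I = 2 - ((7 - ½*(-5)) + 93) = 2 - ((7 + 5/2) + 93) = 2 - (19/2 + 93) = 2 - 1*205/2 = 2 - 205/2 = -201/2 ≈ -100.50)
P(z, E) = -201/2
(P(-99, 207) - 33044)*(-41788 - 14774) = (-201/2 - 33044)*(-41788 - 14774) = -66289/2*(-56562) = 1874719209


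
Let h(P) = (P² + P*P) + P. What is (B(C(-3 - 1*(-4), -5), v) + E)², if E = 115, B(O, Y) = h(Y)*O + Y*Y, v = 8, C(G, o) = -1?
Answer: 1849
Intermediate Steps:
h(P) = P + 2*P² (h(P) = (P² + P²) + P = 2*P² + P = P + 2*P²)
B(O, Y) = Y² + O*Y*(1 + 2*Y) (B(O, Y) = (Y*(1 + 2*Y))*O + Y*Y = O*Y*(1 + 2*Y) + Y² = Y² + O*Y*(1 + 2*Y))
(B(C(-3 - 1*(-4), -5), v) + E)² = (8*(8 - (1 + 2*8)) + 115)² = (8*(8 - (1 + 16)) + 115)² = (8*(8 - 1*17) + 115)² = (8*(8 - 17) + 115)² = (8*(-9) + 115)² = (-72 + 115)² = 43² = 1849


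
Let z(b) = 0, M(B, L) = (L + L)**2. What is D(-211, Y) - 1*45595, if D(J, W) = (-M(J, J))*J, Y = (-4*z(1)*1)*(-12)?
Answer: 37530129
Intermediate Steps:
M(B, L) = 4*L**2 (M(B, L) = (2*L)**2 = 4*L**2)
Y = 0 (Y = (-4*0*1)*(-12) = (0*1)*(-12) = 0*(-12) = 0)
D(J, W) = -4*J**3 (D(J, W) = (-4*J**2)*J = -4*J**3)
D(-211, Y) - 1*45595 = -4*(-211)**3 - 1*45595 = -4*(-9393931) - 45595 = 37575724 - 45595 = 37530129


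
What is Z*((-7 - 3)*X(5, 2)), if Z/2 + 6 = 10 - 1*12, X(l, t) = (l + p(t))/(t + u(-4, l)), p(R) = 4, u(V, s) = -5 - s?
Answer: -180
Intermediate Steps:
X(l, t) = (4 + l)/(-5 + t - l) (X(l, t) = (l + 4)/(t + (-5 - l)) = (4 + l)/(-5 + t - l))
Z = -16 (Z = -12 + 2*(10 - 1*12) = -12 + 2*(10 - 12) = -12 + 2*(-2) = -12 - 4 = -16)
Z*((-7 - 3)*X(5, 2)) = -16*(-7 - 3)*(4 + 5)/(-5 + 2 - 1*5) = -(-160)*9/(-5 + 2 - 5) = -(-160)*9/(-8) = -(-160)*(-⅛*9) = -(-160)*(-9)/8 = -16*45/4 = -180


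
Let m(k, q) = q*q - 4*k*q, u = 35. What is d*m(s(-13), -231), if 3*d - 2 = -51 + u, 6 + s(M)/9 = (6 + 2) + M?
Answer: 177870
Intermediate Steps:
s(M) = 18 + 9*M (s(M) = -54 + 9*((6 + 2) + M) = -54 + 9*(8 + M) = -54 + (72 + 9*M) = 18 + 9*M)
m(k, q) = q² - 4*k*q
d = -14/3 (d = ⅔ + (-51 + 35)/3 = ⅔ + (⅓)*(-16) = ⅔ - 16/3 = -14/3 ≈ -4.6667)
d*m(s(-13), -231) = -(-1078)*(-231 - 4*(18 + 9*(-13))) = -(-1078)*(-231 - 4*(18 - 117)) = -(-1078)*(-231 - 4*(-99)) = -(-1078)*(-231 + 396) = -(-1078)*165 = -14/3*(-38115) = 177870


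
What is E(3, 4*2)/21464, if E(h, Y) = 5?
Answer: 5/21464 ≈ 0.00023295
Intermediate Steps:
E(3, 4*2)/21464 = 5/21464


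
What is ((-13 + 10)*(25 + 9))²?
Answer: 10404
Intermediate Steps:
((-13 + 10)*(25 + 9))² = (-3*34)² = (-102)² = 10404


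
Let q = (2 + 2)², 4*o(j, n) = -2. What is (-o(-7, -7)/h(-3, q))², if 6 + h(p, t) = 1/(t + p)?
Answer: 169/23716 ≈ 0.0071260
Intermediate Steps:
o(j, n) = -½ (o(j, n) = (¼)*(-2) = -½)
q = 16 (q = 4² = 16)
h(p, t) = -6 + 1/(p + t) (h(p, t) = -6 + 1/(t + p) = -6 + 1/(p + t))
(-o(-7, -7)/h(-3, q))² = (-(-1)/(2*((1 - 6*(-3) - 6*16)/(-3 + 16))))² = (-(-1)/(2*((1 + 18 - 96)/13)))² = (-(-1)/(2*((1/13)*(-77))))² = (-(-1)/(2*(-77/13)))² = (-(-1)*(-13)/(2*77))² = (-1*13/154)² = (-13/154)² = 169/23716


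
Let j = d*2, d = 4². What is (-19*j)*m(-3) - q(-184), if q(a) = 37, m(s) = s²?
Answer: -5509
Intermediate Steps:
d = 16
j = 32 (j = 16*2 = 32)
(-19*j)*m(-3) - q(-184) = -19*32*(-3)² - 1*37 = -608*9 - 37 = -5472 - 37 = -5509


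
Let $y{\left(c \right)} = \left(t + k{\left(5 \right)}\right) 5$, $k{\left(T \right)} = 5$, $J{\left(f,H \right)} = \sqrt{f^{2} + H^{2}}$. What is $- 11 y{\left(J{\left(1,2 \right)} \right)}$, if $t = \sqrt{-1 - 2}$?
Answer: $-275 - 55 i \sqrt{3} \approx -275.0 - 95.263 i$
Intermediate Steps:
$t = i \sqrt{3}$ ($t = \sqrt{-3} = i \sqrt{3} \approx 1.732 i$)
$J{\left(f,H \right)} = \sqrt{H^{2} + f^{2}}$
$y{\left(c \right)} = 25 + 5 i \sqrt{3}$ ($y{\left(c \right)} = \left(i \sqrt{3} + 5\right) 5 = \left(5 + i \sqrt{3}\right) 5 = 25 + 5 i \sqrt{3}$)
$- 11 y{\left(J{\left(1,2 \right)} \right)} = - 11 \left(25 + 5 i \sqrt{3}\right) = -275 - 55 i \sqrt{3}$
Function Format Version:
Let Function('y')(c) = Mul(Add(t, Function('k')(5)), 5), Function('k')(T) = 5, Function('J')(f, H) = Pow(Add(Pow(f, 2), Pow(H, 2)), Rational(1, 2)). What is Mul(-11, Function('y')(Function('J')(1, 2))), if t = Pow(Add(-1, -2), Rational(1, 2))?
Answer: Add(-275, Mul(-55, I, Pow(3, Rational(1, 2)))) ≈ Add(-275.00, Mul(-95.263, I))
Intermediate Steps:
t = Mul(I, Pow(3, Rational(1, 2))) (t = Pow(-3, Rational(1, 2)) = Mul(I, Pow(3, Rational(1, 2))) ≈ Mul(1.7320, I))
Function('J')(f, H) = Pow(Add(Pow(H, 2), Pow(f, 2)), Rational(1, 2))
Function('y')(c) = Add(25, Mul(5, I, Pow(3, Rational(1, 2)))) (Function('y')(c) = Mul(Add(Mul(I, Pow(3, Rational(1, 2))), 5), 5) = Mul(Add(5, Mul(I, Pow(3, Rational(1, 2)))), 5) = Add(25, Mul(5, I, Pow(3, Rational(1, 2)))))
Mul(-11, Function('y')(Function('J')(1, 2))) = Mul(-11, Add(25, Mul(5, I, Pow(3, Rational(1, 2))))) = Add(-275, Mul(-55, I, Pow(3, Rational(1, 2))))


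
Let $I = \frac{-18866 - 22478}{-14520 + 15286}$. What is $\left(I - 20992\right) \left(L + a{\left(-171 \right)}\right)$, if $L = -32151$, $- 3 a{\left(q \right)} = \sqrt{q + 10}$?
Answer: $\frac{259156607808}{383} + \frac{8060608 i \sqrt{161}}{1149} \approx 6.7665 \cdot 10^{8} + 89015.0 i$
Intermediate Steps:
$a{\left(q \right)} = - \frac{\sqrt{10 + q}}{3}$ ($a{\left(q \right)} = - \frac{\sqrt{q + 10}}{3} = - \frac{\sqrt{10 + q}}{3}$)
$I = - \frac{20672}{383}$ ($I = - \frac{41344}{766} = \left(-41344\right) \frac{1}{766} = - \frac{20672}{383} \approx -53.974$)
$\left(I - 20992\right) \left(L + a{\left(-171 \right)}\right) = \left(- \frac{20672}{383} - 20992\right) \left(-32151 - \frac{\sqrt{10 - 171}}{3}\right) = \left(- \frac{20672}{383} - 20992\right) \left(-32151 - \frac{\sqrt{-161}}{3}\right) = - \frac{8060608 \left(-32151 - \frac{i \sqrt{161}}{3}\right)}{383} = \frac{259156607808}{383} + \frac{8060608 i \sqrt{161}}{1149}$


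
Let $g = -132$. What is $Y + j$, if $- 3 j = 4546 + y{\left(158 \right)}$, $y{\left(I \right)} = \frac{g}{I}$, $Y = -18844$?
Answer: $- \frac{4825096}{237} \approx -20359.0$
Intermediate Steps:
$y{\left(I \right)} = - \frac{132}{I}$
$j = - \frac{359068}{237}$ ($j = - \frac{4546 - \frac{132}{158}}{3} = - \frac{4546 - \frac{66}{79}}{3} = \left(- \frac{1}{3}\right) \frac{359068}{79} = - \frac{359068}{237} \approx -1515.1$)
$Y + j = -18844 - \frac{359068}{237} = - \frac{4825096}{237}$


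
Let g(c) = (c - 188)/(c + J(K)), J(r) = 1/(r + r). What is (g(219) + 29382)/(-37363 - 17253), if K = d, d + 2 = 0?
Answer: -12854687/23894500 ≈ -0.53798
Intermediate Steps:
d = -2 (d = -2 + 0 = -2)
K = -2
J(r) = 1/(2*r)
g(c) = (-188 + c)/(-¼ + c) (g(c) = (c - 188)/(c + (½)/(-2)) = (-188 + c)/(c + (½)*(-½)) = (-188 + c)/(c - ¼) = (-188 + c)/(-¼ + c))
(g(219) + 29382)/(-37363 - 17253) = (4*(-188 + 219)/(-1 + 4*219) + 29382)/(-37363 - 17253) = (4*31/(-1 + 876) + 29382)/(-54616) = (4*31/875 + 29382)*(-1/54616) = (4*(1/875)*31 + 29382)*(-1/54616) = (124/875 + 29382)*(-1/54616) = (25709374/875)*(-1/54616) = -12854687/23894500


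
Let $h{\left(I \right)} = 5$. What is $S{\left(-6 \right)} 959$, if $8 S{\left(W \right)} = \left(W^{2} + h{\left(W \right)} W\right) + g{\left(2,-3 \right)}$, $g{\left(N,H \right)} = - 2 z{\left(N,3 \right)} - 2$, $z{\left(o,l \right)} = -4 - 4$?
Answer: $\frac{4795}{2} \approx 2397.5$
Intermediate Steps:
$z{\left(o,l \right)} = -8$
$g{\left(N,H \right)} = 14$ ($g{\left(N,H \right)} = \left(-2\right) \left(-8\right) - 2 = 16 - 2 = 14$)
$S{\left(W \right)} = \frac{7}{4} + \frac{W^{2}}{8} + \frac{5 W}{8}$ ($S{\left(W \right)} = \frac{\left(W^{2} + 5 W\right) + 14}{8} = \frac{14 + W^{2} + 5 W}{8} = \frac{7}{4} + \frac{W^{2}}{8} + \frac{5 W}{8}$)
$S{\left(-6 \right)} 959 = \left(\frac{7}{4} + \frac{\left(-6\right)^{2}}{8} + \frac{5}{8} \left(-6\right)\right) 959 = \left(\frac{7}{4} + \frac{1}{8} \cdot 36 - \frac{15}{4}\right) 959 = \left(\frac{7}{4} + \frac{9}{2} - \frac{15}{4}\right) 959 = \frac{5}{2} \cdot 959 = \frac{4795}{2}$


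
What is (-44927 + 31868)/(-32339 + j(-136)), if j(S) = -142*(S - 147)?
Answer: -13059/7847 ≈ -1.6642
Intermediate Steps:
j(S) = 20874 - 142*S (j(S) = -142*(-147 + S) = 20874 - 142*S)
(-44927 + 31868)/(-32339 + j(-136)) = (-44927 + 31868)/(-32339 + (20874 - 142*(-136))) = -13059/(-32339 + (20874 + 19312)) = -13059/(-32339 + 40186) = -13059/7847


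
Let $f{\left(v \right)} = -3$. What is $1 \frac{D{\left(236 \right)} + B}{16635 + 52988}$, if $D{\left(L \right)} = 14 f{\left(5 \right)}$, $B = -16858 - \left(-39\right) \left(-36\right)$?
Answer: $- \frac{18304}{69623} \approx -0.2629$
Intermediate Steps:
$B = -18262$ ($B = -16858 - 1404 = -18262$)
$D{\left(L \right)} = -42$ ($D{\left(L \right)} = 14 \left(-3\right) = -42$)
$1 \frac{D{\left(236 \right)} + B}{16635 + 52988} = 1 \frac{-42 - 18262}{16635 + 52988} = 1 \left(- \frac{18304}{69623}\right) = - \frac{18304}{69623}$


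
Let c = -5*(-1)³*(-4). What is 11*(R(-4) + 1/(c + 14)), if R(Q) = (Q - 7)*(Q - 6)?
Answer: 7249/6 ≈ 1208.2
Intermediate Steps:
c = -20 (c = -5*(-1)*(-4) = 5*(-4) = -20)
R(Q) = (-7 + Q)*(-6 + Q)
11*(R(-4) + 1/(c + 14)) = 11*((42 + (-4)² - 13*(-4)) + 1/(-20 + 14)) = 11*((42 + 16 + 52) + 1/(-6)) = 11*(110 - ⅙) = 11*(659/6) = 7249/6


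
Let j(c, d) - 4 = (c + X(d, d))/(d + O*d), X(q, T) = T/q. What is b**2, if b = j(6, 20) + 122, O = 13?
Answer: 25411681/1600 ≈ 15882.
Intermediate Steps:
j(c, d) = 4 + (1 + c)/(14*d) (j(c, d) = 4 + (c + d/d)/(d + 13*d) = 4 + (c + 1)/((14*d)) = 4 + (1 + c)*(1/(14*d)) = 4 + (1 + c)/(14*d))
b = 5041/40 (b = (1/14)*(1 + 6 + 56*20)/20 + 122 = (1/14)*(1/20)*(1 + 6 + 1120) + 122 = (1/14)*(1/20)*1127 + 122 = 161/40 + 122 = 5041/40 ≈ 126.03)
b**2 = (5041/40)**2 = 25411681/1600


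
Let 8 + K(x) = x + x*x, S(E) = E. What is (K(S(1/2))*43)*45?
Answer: -56115/4 ≈ -14029.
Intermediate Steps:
K(x) = -8 + x + x**2 (K(x) = -8 + (x + x*x) = -8 + (x + x**2) = -8 + x + x**2)
(K(S(1/2))*43)*45 = ((-8 + 1/2 + (1/2)**2)*43)*45 = ((-8 + 1/2 + 1/4)*43)*45 = -29/4*43*45 = -1247/4*45 = -56115/4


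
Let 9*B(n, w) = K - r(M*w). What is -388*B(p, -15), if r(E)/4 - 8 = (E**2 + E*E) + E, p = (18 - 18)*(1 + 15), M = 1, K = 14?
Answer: 227368/3 ≈ 75789.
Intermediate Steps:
p = 0 (p = 0*16 = 0)
r(E) = 32 + 4*E + 8*E**2 (r(E) = 32 + 4*((E**2 + E*E) + E) = 32 + 4*((E**2 + E**2) + E) = 32 + 4*(2*E**2 + E) = 32 + 4*(E + 2*E**2) = 32 + (4*E + 8*E**2) = 32 + 4*E + 8*E**2)
B(n, w) = -2 - 8*w**2/9 - 4*w/9 (B(n, w) = (14 - (32 + 4*(1*w) + 8*(1*w)**2))/9 = (14 - (32 + 4*w + 8*w**2))/9 = (14 + (-32 - 8*w**2 - 4*w))/9 = (-18 - 8*w**2 - 4*w)/9 = -2 - 8*w**2/9 - 4*w/9)
-388*B(p, -15) = -388*(-2 - 8/9*(-15)**2 - 4/9*(-15)) = -388*(-2 - 8/9*225 + 20/3) = -388*(-2 - 200 + 20/3) = -388*(-586/3) = 227368/3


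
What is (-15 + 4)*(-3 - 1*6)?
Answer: 99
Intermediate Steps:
(-15 + 4)*(-3 - 1*6) = -11*(-3 - 6) = -11*(-9) = 99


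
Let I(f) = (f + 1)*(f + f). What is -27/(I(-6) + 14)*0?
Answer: 0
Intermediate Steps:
I(f) = 2*f*(1 + f) (I(f) = (1 + f)*(2*f) = 2*f*(1 + f))
-27/(I(-6) + 14)*0 = -27/(2*(-6)*(1 - 6) + 14)*0 = -27/(2*(-6)*(-5) + 14)*0 = -27/(60 + 14)*0 = -27/74*0 = 0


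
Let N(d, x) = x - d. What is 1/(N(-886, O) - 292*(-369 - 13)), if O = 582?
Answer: 1/113012 ≈ 8.8486e-6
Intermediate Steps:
1/(N(-886, O) - 292*(-369 - 13)) = 1/((582 - 1*(-886)) - 292*(-369 - 13)) = 1/((582 + 886) - 292*(-382)) = 1/(1468 + 111544) = 1/113012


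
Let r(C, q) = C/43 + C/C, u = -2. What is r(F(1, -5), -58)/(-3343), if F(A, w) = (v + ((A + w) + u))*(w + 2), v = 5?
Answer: -46/143749 ≈ -0.00032000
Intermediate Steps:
F(A, w) = (2 + w)*(3 + A + w) (F(A, w) = (5 + ((A + w) - 2))*(w + 2) = (5 + (-2 + A + w))*(2 + w) = (3 + A + w)*(2 + w) = (2 + w)*(3 + A + w))
r(C, q) = 1 + C/43 (r(C, q) = C*(1/43) + 1 = C/43 + 1 = 1 + C/43)
r(F(1, -5), -58)/(-3343) = (1 + (6 + (-5)**2 + 2*1 + 5*(-5) + 1*(-5))/43)/(-3343) = (1 + (6 + 25 + 2 - 25 - 5)/43)*(-1/3343) = (1 + (1/43)*3)*(-1/3343) = (1 + 3/43)*(-1/3343) = (46/43)*(-1/3343) = -46/143749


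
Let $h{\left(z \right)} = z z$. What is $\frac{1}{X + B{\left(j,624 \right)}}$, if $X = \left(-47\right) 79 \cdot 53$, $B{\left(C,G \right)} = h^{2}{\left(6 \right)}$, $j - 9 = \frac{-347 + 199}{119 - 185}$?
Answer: $- \frac{1}{195493} \approx -5.1153 \cdot 10^{-6}$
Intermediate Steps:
$h{\left(z \right)} = z^{2}$
$j = \frac{371}{33}$ ($j = 9 + \frac{-347 + 199}{119 - 185} = 9 - \frac{148}{-66} = 9 - - \frac{74}{33} = 9 + \frac{74}{33} = \frac{371}{33} \approx 11.242$)
$B{\left(C,G \right)} = 1296$ ($B{\left(C,G \right)} = \left(6^{2}\right)^{2} = 36^{2} = 1296$)
$X = -196789$ ($X = \left(-3713\right) 53 = -196789$)
$\frac{1}{X + B{\left(j,624 \right)}} = \frac{1}{-196789 + 1296} = \frac{1}{-195493} = - \frac{1}{195493}$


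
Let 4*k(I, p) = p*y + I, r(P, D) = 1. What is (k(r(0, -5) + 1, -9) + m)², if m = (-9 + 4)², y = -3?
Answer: 16641/16 ≈ 1040.1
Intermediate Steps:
k(I, p) = -3*p/4 + I/4 (k(I, p) = (p*(-3) + I)/4 = (-3*p + I)/4 = (I - 3*p)/4 = -3*p/4 + I/4)
m = 25 (m = (-5)² = 25)
(k(r(0, -5) + 1, -9) + m)² = ((-¾*(-9) + (1 + 1)/4) + 25)² = ((27/4 + (¼)*2) + 25)² = ((27/4 + ½) + 25)² = (29/4 + 25)² = (129/4)² = 16641/16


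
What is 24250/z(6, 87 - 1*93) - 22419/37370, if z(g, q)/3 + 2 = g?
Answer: 113244184/56055 ≈ 2020.2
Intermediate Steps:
z(g, q) = -6 + 3*g
24250/z(6, 87 - 1*93) - 22419/37370 = 24250/(-6 + 3*6) - 22419/37370 = 24250/(-6 + 18) - 22419*1/37370 = 24250/12 - 22419/37370 = 24250*(1/12) - 22419/37370 = 12125/6 - 22419/37370 = 113244184/56055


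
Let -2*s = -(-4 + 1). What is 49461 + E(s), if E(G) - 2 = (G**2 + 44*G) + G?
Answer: 197591/4 ≈ 49398.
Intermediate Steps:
s = -3/2 (s = -(-1)*(-4 + 1)/2 = -(-1)*(-3)/2 = -1/2*3 = -3/2 ≈ -1.5000)
E(G) = 2 + G**2 + 45*G (E(G) = 2 + ((G**2 + 44*G) + G) = 2 + (G**2 + 45*G) = 2 + G**2 + 45*G)
49461 + E(s) = 49461 + (2 + (-3/2)**2 + 45*(-3/2)) = 49461 + (2 + 9/4 - 135/2) = 49461 - 253/4 = 197591/4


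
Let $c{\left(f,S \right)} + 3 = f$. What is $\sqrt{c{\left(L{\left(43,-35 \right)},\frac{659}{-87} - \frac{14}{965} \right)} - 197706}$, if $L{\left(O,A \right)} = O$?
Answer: $7 i \sqrt{4034} \approx 444.6 i$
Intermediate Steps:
$c{\left(f,S \right)} = -3 + f$
$\sqrt{c{\left(L{\left(43,-35 \right)},\frac{659}{-87} - \frac{14}{965} \right)} - 197706} = \sqrt{\left(-3 + 43\right) - 197706} = \sqrt{40 - 197706} = \sqrt{-197666} = 7 i \sqrt{4034}$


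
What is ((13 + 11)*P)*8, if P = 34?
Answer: 6528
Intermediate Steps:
((13 + 11)*P)*8 = ((13 + 11)*34)*8 = (24*34)*8 = 816*8 = 6528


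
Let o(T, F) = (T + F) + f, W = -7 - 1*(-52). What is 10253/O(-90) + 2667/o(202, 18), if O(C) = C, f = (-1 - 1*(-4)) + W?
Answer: -1253887/12060 ≈ -103.97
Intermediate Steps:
W = 45 (W = -7 + 52 = 45)
f = 48 (f = (-1 - 1*(-4)) + 45 = (-1 + 4) + 45 = 3 + 45 = 48)
o(T, F) = 48 + F + T (o(T, F) = (T + F) + 48 = (F + T) + 48 = 48 + F + T)
10253/O(-90) + 2667/o(202, 18) = 10253/(-90) + 2667/(48 + 18 + 202) = 10253*(-1/90) + 2667/268 = -10253/90 + 2667*(1/268) = -10253/90 + 2667/268 = -1253887/12060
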